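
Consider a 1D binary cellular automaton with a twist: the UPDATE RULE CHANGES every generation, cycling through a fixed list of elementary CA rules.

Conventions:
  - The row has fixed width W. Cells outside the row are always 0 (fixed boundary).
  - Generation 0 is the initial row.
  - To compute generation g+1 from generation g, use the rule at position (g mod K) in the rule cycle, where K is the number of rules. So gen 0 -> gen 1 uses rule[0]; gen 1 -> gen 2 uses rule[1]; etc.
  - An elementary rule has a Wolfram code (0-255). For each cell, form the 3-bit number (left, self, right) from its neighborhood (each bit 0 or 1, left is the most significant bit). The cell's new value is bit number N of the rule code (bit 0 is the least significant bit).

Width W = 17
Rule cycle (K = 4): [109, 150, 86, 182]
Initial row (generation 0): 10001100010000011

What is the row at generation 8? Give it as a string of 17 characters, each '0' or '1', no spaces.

Gen 0: 10001100010000011
Gen 1 (rule 109): 10101101010111011
Gen 2 (rule 150): 10100001010010000
Gen 3 (rule 86): 10110011011111000
Gen 4 (rule 182): 11001100101110100
Gen 5 (rule 109): 11001100111011101
Gen 6 (rule 150): 00110011010001001
Gen 7 (rule 86): 01011101011011111
Gen 8 (rule 182): 11101011100101110

Answer: 11101011100101110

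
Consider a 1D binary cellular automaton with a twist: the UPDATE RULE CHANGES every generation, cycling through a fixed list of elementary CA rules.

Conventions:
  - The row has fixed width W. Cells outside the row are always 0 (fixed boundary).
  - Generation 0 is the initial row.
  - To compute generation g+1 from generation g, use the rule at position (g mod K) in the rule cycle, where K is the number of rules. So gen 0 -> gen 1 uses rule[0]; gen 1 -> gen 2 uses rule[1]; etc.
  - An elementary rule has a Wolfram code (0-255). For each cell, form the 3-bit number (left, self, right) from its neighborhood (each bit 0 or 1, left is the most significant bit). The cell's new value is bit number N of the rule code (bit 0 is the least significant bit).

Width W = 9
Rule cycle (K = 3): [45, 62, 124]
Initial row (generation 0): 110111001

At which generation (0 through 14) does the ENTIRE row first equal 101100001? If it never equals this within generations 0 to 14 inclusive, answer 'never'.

Answer: 1

Derivation:
Gen 0: 110111001
Gen 1 (rule 45): 101100001
Gen 2 (rule 62): 111010011
Gen 3 (rule 124): 101111011
Gen 4 (rule 45): 111000110
Gen 5 (rule 62): 100101101
Gen 6 (rule 124): 110111111
Gen 7 (rule 45): 101100000
Gen 8 (rule 62): 111010000
Gen 9 (rule 124): 101111000
Gen 10 (rule 45): 111000011
Gen 11 (rule 62): 100100110
Gen 12 (rule 124): 110110111
Gen 13 (rule 45): 101101100
Gen 14 (rule 62): 111011010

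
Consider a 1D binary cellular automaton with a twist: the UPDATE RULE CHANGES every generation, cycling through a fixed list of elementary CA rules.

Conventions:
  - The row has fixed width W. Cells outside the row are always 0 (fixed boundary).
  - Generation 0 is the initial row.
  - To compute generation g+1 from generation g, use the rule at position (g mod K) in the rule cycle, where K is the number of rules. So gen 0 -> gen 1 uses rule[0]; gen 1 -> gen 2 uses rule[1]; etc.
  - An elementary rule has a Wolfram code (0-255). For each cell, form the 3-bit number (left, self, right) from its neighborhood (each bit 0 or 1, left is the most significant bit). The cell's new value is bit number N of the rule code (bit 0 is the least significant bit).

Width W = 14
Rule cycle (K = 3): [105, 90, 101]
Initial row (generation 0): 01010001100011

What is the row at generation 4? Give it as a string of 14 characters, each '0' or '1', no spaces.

Gen 0: 01010001100011
Gen 1 (rule 105): 00100101101011
Gen 2 (rule 90): 01011001100011
Gen 3 (rule 101): 01101000101001
Gen 4 (rule 105): 01110010010000

Answer: 01110010010000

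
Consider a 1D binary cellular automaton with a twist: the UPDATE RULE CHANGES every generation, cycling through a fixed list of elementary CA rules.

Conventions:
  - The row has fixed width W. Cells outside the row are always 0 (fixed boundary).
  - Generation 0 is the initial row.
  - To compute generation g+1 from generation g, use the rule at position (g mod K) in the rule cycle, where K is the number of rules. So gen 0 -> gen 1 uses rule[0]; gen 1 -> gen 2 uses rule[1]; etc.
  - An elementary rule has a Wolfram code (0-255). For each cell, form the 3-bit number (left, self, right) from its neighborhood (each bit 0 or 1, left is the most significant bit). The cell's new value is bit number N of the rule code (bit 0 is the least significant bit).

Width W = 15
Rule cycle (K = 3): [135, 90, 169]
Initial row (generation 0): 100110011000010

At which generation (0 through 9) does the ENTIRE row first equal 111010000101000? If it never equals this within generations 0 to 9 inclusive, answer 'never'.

Gen 0: 100110011000010
Gen 1 (rule 135): 101000100011110
Gen 2 (rule 90): 000101010110011
Gen 3 (rule 169): 110010101100010
Gen 4 (rule 135): 000110100001110
Gen 5 (rule 90): 001110010011011
Gen 6 (rule 169): 101100000010110
Gen 7 (rule 135): 100001111110000
Gen 8 (rule 90): 010011000011000
Gen 9 (rule 169): 000010011010011

Answer: never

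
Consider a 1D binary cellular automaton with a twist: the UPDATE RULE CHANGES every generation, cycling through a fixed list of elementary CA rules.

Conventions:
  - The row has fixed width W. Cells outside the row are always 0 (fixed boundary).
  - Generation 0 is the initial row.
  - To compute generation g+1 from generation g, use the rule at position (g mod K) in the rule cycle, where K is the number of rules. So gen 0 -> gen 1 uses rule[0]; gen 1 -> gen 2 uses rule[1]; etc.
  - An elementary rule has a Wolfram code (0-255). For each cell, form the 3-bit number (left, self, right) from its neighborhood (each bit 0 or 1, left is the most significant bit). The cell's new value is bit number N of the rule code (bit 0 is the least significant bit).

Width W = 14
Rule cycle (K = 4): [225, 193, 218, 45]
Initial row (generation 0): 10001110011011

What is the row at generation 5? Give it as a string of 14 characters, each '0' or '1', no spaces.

Answer: 00101010101010

Derivation:
Gen 0: 10001110011011
Gen 1 (rule 225): 00100110001101
Gen 2 (rule 193): 10000010100100
Gen 3 (rule 218): 01000100011010
Gen 4 (rule 45): 01010101010110
Gen 5 (rule 225): 00101010101010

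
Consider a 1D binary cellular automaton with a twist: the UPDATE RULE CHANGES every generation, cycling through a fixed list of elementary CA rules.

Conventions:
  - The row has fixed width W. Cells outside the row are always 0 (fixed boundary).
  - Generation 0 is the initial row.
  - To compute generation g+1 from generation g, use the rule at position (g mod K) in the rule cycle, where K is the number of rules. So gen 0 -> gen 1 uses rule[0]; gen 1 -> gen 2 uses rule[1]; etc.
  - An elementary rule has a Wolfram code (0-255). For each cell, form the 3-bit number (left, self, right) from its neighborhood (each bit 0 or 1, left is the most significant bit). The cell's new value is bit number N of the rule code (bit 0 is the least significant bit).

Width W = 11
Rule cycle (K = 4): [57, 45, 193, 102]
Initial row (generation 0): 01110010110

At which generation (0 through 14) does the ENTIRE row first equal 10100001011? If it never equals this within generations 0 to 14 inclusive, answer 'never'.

Gen 0: 01110010110
Gen 1 (rule 57): 01001001101
Gen 2 (rule 45): 01001001011
Gen 3 (rule 193): 00000000001
Gen 4 (rule 102): 00000000011
Gen 5 (rule 57): 11111111010
Gen 6 (rule 45): 10000000110
Gen 7 (rule 193): 00111110010
Gen 8 (rule 102): 01000010110
Gen 9 (rule 57): 00111001101
Gen 10 (rule 45): 10100001011
Gen 11 (rule 193): 00001100001
Gen 12 (rule 102): 00010100011
Gen 13 (rule 57): 11001011010
Gen 14 (rule 45): 10001110110

Answer: 10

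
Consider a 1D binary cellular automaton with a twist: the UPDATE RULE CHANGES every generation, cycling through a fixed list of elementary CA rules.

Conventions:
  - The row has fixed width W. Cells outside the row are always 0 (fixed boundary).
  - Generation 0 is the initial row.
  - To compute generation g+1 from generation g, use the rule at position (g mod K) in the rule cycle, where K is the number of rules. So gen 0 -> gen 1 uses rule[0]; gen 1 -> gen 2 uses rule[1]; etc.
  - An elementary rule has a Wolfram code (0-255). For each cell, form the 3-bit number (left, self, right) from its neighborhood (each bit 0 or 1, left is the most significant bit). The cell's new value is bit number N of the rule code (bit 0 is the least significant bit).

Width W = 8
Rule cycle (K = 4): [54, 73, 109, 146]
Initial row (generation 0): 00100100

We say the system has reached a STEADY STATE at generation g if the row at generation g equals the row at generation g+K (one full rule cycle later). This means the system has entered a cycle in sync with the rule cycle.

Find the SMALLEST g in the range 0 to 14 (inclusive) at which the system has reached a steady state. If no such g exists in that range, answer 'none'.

Answer: 12

Derivation:
Gen 0: 00100100
Gen 1 (rule 54): 01111110
Gen 2 (rule 73): 01000010
Gen 3 (rule 109): 01011010
Gen 4 (rule 146): 10000001
Gen 5 (rule 54): 11000011
Gen 6 (rule 73): 11011011
Gen 7 (rule 109): 11111111
Gen 8 (rule 146): 01111110
Gen 9 (rule 54): 10000001
Gen 10 (rule 73): 00111100
Gen 11 (rule 109): 10100101
Gen 12 (rule 146): 00011000
Gen 13 (rule 54): 00100100
Gen 14 (rule 73): 10000001
Gen 15 (rule 109): 10111101
Gen 16 (rule 146): 00011000
Gen 17 (rule 54): 00100100
Gen 18 (rule 73): 10000001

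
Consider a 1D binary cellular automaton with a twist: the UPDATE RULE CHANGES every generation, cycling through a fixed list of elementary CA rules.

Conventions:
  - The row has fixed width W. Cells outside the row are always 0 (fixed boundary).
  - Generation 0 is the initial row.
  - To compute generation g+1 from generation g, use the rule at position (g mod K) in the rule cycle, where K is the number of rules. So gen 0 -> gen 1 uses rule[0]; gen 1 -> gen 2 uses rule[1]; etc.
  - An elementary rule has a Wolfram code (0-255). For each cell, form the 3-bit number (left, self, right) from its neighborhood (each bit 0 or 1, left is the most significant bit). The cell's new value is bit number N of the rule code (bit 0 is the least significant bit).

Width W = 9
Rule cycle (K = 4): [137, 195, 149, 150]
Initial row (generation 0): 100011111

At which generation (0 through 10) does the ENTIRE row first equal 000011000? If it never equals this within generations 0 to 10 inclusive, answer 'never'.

Gen 0: 100011111
Gen 1 (rule 137): 001011110
Gen 2 (rule 195): 110001110
Gen 3 (rule 149): 001100101
Gen 4 (rule 150): 010011101
Gen 5 (rule 137): 000011000
Gen 6 (rule 195): 111101011
Gen 7 (rule 149): 011001000
Gen 8 (rule 150): 100111100
Gen 9 (rule 137): 000111001
Gen 10 (rule 195): 111011010

Answer: 5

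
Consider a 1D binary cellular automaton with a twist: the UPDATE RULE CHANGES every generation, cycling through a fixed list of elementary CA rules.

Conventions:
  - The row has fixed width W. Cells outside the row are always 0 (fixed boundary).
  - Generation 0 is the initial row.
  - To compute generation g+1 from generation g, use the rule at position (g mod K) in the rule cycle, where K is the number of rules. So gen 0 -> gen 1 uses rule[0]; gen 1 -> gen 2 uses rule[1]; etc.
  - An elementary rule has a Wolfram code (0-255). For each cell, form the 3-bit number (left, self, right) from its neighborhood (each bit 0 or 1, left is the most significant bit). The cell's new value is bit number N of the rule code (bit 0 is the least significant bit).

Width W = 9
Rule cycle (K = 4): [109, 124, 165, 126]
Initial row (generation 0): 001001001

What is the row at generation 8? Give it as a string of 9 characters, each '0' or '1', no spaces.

Answer: 001100111

Derivation:
Gen 0: 001001001
Gen 1 (rule 109): 101001001
Gen 2 (rule 124): 111101101
Gen 3 (rule 165): 011010011
Gen 4 (rule 126): 111111111
Gen 5 (rule 109): 100000001
Gen 6 (rule 124): 110000001
Gen 7 (rule 165): 000111101
Gen 8 (rule 126): 001100111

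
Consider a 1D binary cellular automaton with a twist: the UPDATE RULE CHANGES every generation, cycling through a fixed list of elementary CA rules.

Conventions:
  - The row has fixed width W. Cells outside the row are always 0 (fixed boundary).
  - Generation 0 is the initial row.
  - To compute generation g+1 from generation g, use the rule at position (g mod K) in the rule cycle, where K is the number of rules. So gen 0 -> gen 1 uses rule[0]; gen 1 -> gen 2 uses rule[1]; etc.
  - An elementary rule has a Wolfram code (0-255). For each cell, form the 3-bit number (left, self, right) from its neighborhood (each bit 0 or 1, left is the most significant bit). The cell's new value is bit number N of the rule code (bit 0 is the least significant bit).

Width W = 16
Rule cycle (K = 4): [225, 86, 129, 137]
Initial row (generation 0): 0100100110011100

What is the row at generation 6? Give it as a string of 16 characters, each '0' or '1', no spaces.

Gen 0: 0100100110011100
Gen 1 (rule 225): 0000000010001101
Gen 2 (rule 86): 0000000111010101
Gen 3 (rule 129): 1111110010000000
Gen 4 (rule 137): 1111100000111111
Gen 5 (rule 225): 0111101110011111
Gen 6 (rule 86): 1000100011100001

Answer: 1000100011100001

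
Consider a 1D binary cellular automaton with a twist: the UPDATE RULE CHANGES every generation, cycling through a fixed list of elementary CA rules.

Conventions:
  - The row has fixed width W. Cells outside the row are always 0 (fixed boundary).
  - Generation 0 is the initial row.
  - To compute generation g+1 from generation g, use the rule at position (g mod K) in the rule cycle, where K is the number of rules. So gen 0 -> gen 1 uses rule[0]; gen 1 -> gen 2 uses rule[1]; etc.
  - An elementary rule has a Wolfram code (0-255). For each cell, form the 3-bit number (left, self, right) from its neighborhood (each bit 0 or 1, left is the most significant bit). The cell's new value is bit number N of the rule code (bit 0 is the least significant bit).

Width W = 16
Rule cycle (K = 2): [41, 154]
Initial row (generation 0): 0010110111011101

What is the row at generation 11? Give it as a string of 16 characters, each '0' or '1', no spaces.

Gen 0: 0010110111011101
Gen 1 (rule 41): 1001101100110010
Gen 2 (rule 154): 0111001011101101
Gen 3 (rule 41): 0100000110011010
Gen 4 (rule 154): 1010001101110001
Gen 5 (rule 41): 0100101011000100
Gen 6 (rule 154): 1011000010101010
Gen 7 (rule 41): 0110011001010100
Gen 8 (rule 154): 1101110110000010
Gen 9 (rule 41): 1011001100111000
Gen 10 (rule 154): 0010111011110100
Gen 11 (rule 41): 1001100110001001

Answer: 1001100110001001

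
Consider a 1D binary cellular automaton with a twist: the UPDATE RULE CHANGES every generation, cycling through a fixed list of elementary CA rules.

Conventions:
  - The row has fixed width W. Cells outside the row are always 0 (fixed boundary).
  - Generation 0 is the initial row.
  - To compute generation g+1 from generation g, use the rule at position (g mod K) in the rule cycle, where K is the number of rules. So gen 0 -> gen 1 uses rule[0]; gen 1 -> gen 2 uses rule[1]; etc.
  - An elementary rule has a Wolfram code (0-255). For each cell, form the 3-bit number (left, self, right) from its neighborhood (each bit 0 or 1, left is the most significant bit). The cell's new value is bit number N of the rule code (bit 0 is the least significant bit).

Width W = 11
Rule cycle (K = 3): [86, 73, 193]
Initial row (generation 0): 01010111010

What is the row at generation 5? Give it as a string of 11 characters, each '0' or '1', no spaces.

Answer: 11011010001

Derivation:
Gen 0: 01010111010
Gen 1 (rule 86): 11010001011
Gen 2 (rule 73): 11000100011
Gen 3 (rule 193): 01010001001
Gen 4 (rule 86): 11011011111
Gen 5 (rule 73): 11011010001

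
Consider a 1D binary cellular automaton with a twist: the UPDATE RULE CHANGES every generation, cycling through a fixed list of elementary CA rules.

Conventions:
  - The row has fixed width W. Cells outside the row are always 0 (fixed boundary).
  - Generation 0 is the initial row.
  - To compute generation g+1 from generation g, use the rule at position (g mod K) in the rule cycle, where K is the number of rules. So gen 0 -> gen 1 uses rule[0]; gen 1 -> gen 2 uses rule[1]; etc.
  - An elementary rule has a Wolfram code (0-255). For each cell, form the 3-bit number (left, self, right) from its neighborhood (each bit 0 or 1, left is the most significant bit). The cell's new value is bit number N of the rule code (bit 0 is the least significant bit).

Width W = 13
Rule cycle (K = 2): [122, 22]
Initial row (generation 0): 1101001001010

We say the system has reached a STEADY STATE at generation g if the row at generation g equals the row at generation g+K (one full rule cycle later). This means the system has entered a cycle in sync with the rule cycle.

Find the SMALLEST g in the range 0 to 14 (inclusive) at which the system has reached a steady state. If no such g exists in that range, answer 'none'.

Gen 0: 1101001001010
Gen 1 (rule 122): 1110110110101
Gen 2 (rule 22): 0000000000101
Gen 3 (rule 122): 0000000001010
Gen 4 (rule 22): 0000000011011
Gen 5 (rule 122): 0000000111111
Gen 6 (rule 22): 0000001000000
Gen 7 (rule 122): 0000010100000
Gen 8 (rule 22): 0000110110000
Gen 9 (rule 122): 0001111111000
Gen 10 (rule 22): 0010000000100
Gen 11 (rule 122): 0101000001010
Gen 12 (rule 22): 1101100011011
Gen 13 (rule 122): 1111110111111
Gen 14 (rule 22): 0000000000000
Gen 15 (rule 122): 0000000000000
Gen 16 (rule 22): 0000000000000

Answer: 14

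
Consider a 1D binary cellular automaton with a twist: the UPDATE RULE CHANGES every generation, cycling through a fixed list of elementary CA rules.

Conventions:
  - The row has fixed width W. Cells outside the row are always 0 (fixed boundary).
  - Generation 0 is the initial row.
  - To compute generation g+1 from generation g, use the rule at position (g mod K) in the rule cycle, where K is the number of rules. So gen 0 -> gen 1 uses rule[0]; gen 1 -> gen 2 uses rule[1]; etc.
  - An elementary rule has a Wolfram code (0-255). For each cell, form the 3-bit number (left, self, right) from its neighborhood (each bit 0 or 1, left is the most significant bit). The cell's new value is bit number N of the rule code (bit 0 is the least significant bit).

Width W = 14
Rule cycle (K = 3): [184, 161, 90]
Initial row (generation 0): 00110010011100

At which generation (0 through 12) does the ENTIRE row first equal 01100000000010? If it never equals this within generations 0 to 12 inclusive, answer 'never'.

Answer: 12

Derivation:
Gen 0: 00110010011100
Gen 1 (rule 184): 00101001011010
Gen 2 (rule 161): 10010000100100
Gen 3 (rule 90): 01101001011010
Gen 4 (rule 184): 01010100110101
Gen 5 (rule 161): 00101000001010
Gen 6 (rule 90): 01000100010001
Gen 7 (rule 184): 00100010001000
Gen 8 (rule 161): 10001000100011
Gen 9 (rule 90): 01010101010111
Gen 10 (rule 184): 00101010101110
Gen 11 (rule 161): 10010101010100
Gen 12 (rule 90): 01100000000010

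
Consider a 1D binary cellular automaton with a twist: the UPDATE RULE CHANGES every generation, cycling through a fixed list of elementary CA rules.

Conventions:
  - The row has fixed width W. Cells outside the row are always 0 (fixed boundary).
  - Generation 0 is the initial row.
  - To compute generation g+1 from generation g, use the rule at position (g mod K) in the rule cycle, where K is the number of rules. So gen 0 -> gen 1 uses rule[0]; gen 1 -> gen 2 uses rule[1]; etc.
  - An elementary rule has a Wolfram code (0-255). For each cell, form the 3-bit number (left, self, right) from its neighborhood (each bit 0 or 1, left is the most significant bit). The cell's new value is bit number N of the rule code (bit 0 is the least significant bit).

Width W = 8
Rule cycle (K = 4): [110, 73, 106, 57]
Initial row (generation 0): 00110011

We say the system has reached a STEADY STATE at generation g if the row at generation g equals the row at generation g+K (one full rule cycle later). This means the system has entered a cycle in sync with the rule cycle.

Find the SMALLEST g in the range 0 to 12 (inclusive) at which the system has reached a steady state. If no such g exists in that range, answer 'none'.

Gen 0: 00110011
Gen 1 (rule 110): 01110111
Gen 2 (rule 73): 01010101
Gen 3 (rule 106): 10101010
Gen 4 (rule 57): 01010101
Gen 5 (rule 110): 11111111
Gen 6 (rule 73): 10000001
Gen 7 (rule 106): 00000010
Gen 8 (rule 57): 11111001
Gen 9 (rule 110): 10001011
Gen 10 (rule 73): 00100011
Gen 11 (rule 106): 01000111
Gen 12 (rule 57): 00110100
Gen 13 (rule 110): 01111100
Gen 14 (rule 73): 01000101
Gen 15 (rule 106): 10001010
Gen 16 (rule 57): 01100101

Answer: none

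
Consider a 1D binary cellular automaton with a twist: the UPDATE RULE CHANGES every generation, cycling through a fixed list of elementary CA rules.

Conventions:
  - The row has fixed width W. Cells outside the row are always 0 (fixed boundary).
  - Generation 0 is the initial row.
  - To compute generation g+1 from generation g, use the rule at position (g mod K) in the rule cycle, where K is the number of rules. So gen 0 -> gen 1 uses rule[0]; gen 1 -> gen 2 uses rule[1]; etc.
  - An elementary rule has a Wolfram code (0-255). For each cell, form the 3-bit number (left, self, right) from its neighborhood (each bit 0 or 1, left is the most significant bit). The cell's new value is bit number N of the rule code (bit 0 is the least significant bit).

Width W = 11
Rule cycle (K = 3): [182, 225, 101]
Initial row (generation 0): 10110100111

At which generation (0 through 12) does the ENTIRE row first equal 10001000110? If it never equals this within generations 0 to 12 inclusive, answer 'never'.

Answer: never

Derivation:
Gen 0: 10110100111
Gen 1 (rule 182): 11001111010
Gen 2 (rule 225): 01000111100
Gen 3 (rule 101): 01010000101
Gen 4 (rule 182): 11111001111
Gen 5 (rule 225): 01111000111
Gen 6 (rule 101): 00001010001
Gen 7 (rule 182): 00011111011
Gen 8 (rule 225): 11001111101
Gen 9 (rule 101): 01000000111
Gen 10 (rule 182): 11100001010
Gen 11 (rule 225): 01101100100
Gen 12 (rule 101): 00110100101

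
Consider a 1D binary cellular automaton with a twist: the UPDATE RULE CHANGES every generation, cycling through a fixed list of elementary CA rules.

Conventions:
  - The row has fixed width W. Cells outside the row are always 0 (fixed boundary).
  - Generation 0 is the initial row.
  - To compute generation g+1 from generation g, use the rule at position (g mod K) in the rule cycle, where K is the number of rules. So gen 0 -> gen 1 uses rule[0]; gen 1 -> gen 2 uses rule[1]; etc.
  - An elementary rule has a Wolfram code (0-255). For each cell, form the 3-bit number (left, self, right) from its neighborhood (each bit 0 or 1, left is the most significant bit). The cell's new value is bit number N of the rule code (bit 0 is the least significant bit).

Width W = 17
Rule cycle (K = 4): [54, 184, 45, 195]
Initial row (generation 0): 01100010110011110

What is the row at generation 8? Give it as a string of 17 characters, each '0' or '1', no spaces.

Gen 0: 01100010110011110
Gen 1 (rule 54): 10010111001100001
Gen 2 (rule 184): 01001110101010000
Gen 3 (rule 45): 01001001111110111
Gen 4 (rule 195): 10010010111110011
Gen 5 (rule 54): 11111111000001100
Gen 6 (rule 184): 11111110100001010
Gen 7 (rule 45): 10000001101101110
Gen 8 (rule 195): 00111110100100110

Answer: 00111110100100110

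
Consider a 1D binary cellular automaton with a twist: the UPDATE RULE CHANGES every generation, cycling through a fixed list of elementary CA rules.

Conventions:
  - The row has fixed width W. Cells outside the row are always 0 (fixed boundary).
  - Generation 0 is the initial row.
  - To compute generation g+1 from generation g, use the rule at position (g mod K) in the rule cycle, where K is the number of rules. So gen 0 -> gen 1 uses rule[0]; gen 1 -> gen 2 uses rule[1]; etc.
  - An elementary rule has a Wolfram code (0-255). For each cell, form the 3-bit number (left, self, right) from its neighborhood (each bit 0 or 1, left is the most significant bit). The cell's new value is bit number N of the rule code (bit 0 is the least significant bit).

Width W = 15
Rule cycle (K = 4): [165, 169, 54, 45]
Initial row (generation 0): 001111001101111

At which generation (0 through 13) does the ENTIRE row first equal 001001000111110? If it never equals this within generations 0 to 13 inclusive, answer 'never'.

Gen 0: 001111001101111
Gen 1 (rule 165): 100110000010110
Gen 2 (rule 169): 000100111001100
Gen 3 (rule 54): 001111000110010
Gen 4 (rule 45): 101000010100010
Gen 5 (rule 165): 111011011101010
Gen 6 (rule 169): 110110111010100
Gen 7 (rule 54): 001001000111110
Gen 8 (rule 45): 101001010100000
Gen 9 (rule 165): 111001111101111
Gen 10 (rule 169): 110001111011110
Gen 11 (rule 54): 001010000100001
Gen 12 (rule 45): 101110110101101
Gen 13 (rule 165): 110101001110011

Answer: 7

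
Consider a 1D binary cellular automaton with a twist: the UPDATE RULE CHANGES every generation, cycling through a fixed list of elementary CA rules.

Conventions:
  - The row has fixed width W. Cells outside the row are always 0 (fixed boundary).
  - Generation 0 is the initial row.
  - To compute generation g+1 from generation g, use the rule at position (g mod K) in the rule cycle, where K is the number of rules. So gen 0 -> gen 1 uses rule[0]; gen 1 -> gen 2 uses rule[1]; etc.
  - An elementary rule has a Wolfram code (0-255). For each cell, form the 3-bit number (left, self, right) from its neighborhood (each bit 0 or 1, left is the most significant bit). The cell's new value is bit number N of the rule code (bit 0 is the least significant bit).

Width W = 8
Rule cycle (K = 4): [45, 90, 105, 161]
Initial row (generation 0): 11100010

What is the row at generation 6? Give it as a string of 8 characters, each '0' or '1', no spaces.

Gen 0: 11100010
Gen 1 (rule 45): 10001010
Gen 2 (rule 90): 01010001
Gen 3 (rule 105): 00100100
Gen 4 (rule 161): 10000001
Gen 5 (rule 45): 10111101
Gen 6 (rule 90): 00100100

Answer: 00100100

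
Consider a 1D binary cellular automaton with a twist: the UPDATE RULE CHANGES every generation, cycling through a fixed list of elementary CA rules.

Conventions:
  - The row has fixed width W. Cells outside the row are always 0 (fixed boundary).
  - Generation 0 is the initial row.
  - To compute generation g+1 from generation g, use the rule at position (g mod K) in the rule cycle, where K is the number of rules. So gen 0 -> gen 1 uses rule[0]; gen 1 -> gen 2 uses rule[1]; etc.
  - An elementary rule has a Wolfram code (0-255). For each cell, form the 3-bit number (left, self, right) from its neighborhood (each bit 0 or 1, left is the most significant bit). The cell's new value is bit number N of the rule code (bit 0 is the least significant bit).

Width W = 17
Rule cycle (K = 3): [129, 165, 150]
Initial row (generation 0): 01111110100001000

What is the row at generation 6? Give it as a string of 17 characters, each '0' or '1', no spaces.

Answer: 11001111111001111

Derivation:
Gen 0: 01111110100001000
Gen 1 (rule 129): 00111100001100011
Gen 2 (rule 165): 10011001100001000
Gen 3 (rule 150): 11100110010011100
Gen 4 (rule 129): 01000000000001001
Gen 5 (rule 165): 01011111111101001
Gen 6 (rule 150): 11001111111001111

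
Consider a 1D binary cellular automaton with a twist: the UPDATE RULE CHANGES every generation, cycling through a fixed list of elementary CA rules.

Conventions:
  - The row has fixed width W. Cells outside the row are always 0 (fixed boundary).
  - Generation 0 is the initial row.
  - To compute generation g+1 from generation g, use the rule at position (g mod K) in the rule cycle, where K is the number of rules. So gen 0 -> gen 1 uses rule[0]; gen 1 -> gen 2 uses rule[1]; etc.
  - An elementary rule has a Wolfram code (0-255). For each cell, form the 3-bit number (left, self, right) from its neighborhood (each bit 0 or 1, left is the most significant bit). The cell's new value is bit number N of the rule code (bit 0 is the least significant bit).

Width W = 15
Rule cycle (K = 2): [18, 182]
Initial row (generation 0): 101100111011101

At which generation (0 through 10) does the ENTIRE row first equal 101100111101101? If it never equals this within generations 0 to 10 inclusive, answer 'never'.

Gen 0: 101100111011101
Gen 1 (rule 18): 000011000000000
Gen 2 (rule 182): 000100100000000
Gen 3 (rule 18): 001011010000000
Gen 4 (rule 182): 011100111000000
Gen 5 (rule 18): 100011000100000
Gen 6 (rule 182): 110100101110000
Gen 7 (rule 18): 000011000001000
Gen 8 (rule 182): 000100100011100
Gen 9 (rule 18): 001011010100010
Gen 10 (rule 182): 011100111110111

Answer: never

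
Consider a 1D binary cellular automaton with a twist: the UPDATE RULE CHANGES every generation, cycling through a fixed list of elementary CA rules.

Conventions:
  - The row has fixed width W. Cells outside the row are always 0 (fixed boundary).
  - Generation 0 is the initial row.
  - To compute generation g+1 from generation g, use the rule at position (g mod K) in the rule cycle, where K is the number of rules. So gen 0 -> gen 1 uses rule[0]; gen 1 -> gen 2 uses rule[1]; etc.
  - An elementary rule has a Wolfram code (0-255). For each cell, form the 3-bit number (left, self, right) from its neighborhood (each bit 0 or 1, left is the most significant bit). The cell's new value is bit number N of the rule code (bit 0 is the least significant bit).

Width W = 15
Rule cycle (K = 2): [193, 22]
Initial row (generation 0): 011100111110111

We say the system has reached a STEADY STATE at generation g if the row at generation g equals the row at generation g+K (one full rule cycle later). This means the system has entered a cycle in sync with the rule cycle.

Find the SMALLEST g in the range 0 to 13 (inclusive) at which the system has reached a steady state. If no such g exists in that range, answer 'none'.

Gen 0: 011100111110111
Gen 1 (rule 193): 001100011110011
Gen 2 (rule 22): 010010100001100
Gen 3 (rule 193): 000000001100101
Gen 4 (rule 22): 000000010011101
Gen 5 (rule 193): 111111000001100
Gen 6 (rule 22): 000000100010010
Gen 7 (rule 193): 111110001000000
Gen 8 (rule 22): 000001011100000
Gen 9 (rule 193): 111100001101111
Gen 10 (rule 22): 000010010000000
Gen 11 (rule 193): 111000000111111
Gen 12 (rule 22): 000100001000000
Gen 13 (rule 193): 110001100011111
Gen 14 (rule 22): 001010010100000
Gen 15 (rule 193): 100000000001111

Answer: none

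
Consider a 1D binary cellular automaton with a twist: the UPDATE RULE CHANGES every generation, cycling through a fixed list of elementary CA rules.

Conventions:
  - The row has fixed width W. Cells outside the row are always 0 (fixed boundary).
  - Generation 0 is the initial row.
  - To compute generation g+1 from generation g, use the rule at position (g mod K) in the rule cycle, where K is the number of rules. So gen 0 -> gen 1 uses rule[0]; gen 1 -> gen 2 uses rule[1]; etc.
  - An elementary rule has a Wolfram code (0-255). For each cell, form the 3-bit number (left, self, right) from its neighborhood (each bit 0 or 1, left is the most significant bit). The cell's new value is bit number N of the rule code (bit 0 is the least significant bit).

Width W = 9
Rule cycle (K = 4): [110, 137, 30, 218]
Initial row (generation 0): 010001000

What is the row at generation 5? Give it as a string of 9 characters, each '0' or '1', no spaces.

Gen 0: 010001000
Gen 1 (rule 110): 110011000
Gen 2 (rule 137): 100010011
Gen 3 (rule 30): 110111110
Gen 4 (rule 218): 110111111
Gen 5 (rule 110): 111100001

Answer: 111100001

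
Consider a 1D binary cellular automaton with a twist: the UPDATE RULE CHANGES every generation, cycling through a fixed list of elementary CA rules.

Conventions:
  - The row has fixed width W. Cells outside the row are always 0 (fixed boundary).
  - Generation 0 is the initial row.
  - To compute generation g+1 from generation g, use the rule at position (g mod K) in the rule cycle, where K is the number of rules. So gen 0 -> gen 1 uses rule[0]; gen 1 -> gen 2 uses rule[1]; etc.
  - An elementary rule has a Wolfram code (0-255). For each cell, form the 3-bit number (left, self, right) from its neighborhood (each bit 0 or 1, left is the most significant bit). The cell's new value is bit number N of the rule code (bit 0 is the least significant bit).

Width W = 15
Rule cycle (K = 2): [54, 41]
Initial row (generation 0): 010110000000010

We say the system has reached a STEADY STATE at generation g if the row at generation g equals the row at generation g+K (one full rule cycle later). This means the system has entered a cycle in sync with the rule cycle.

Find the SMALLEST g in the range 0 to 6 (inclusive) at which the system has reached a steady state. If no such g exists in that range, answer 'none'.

Gen 0: 010110000000010
Gen 1 (rule 54): 111001000000111
Gen 2 (rule 41): 100000011110100
Gen 3 (rule 54): 110000100001110
Gen 4 (rule 41): 100110001101000
Gen 5 (rule 54): 111001010011100
Gen 6 (rule 41): 100000100010001
Gen 7 (rule 54): 110001110111011
Gen 8 (rule 41): 100101001100110

Answer: none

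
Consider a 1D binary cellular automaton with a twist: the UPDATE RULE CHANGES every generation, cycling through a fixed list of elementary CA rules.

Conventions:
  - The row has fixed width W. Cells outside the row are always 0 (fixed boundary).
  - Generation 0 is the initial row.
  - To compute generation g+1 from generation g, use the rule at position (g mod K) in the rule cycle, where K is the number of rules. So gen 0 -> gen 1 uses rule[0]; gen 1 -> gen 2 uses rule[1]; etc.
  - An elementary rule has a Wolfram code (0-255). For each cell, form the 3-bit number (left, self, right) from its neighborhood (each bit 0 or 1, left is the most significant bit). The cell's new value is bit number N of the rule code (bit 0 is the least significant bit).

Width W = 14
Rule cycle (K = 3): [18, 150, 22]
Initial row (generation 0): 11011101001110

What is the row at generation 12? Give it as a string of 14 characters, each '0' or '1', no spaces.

Gen 0: 11011101001110
Gen 1 (rule 18): 00000000110001
Gen 2 (rule 150): 00000001001011
Gen 3 (rule 22): 00000011111000
Gen 4 (rule 18): 00000100000100
Gen 5 (rule 150): 00001110001110
Gen 6 (rule 22): 00010001010001
Gen 7 (rule 18): 00101010001010
Gen 8 (rule 150): 01101011011011
Gen 9 (rule 22): 10001000000000
Gen 10 (rule 18): 01010100000000
Gen 11 (rule 150): 11010110000000
Gen 12 (rule 22): 00010001000000

Answer: 00010001000000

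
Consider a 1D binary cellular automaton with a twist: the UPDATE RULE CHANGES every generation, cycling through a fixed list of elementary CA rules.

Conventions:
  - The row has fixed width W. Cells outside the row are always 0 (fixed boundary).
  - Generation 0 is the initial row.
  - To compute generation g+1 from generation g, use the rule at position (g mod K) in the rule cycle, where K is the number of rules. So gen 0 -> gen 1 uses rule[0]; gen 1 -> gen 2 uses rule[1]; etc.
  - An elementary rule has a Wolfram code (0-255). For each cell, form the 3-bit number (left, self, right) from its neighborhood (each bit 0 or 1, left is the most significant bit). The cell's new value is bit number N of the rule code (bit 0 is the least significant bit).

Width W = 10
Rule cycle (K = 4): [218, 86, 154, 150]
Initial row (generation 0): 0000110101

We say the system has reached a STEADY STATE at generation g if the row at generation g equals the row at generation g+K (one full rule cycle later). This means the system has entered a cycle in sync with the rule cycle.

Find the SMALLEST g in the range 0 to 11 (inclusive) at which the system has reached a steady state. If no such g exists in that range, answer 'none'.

Gen 0: 0000110101
Gen 1 (rule 218): 0001110000
Gen 2 (rule 86): 0010011000
Gen 3 (rule 154): 0101110100
Gen 4 (rule 150): 1100100110
Gen 5 (rule 218): 1111011111
Gen 6 (rule 86): 0001000001
Gen 7 (rule 154): 0010100010
Gen 8 (rule 150): 0110110111
Gen 9 (rule 218): 1110110111
Gen 10 (rule 86): 0010010001
Gen 11 (rule 154): 0101101010
Gen 12 (rule 150): 1100001011
Gen 13 (rule 218): 1110010011
Gen 14 (rule 86): 0011111101
Gen 15 (rule 154): 0111111000

Answer: none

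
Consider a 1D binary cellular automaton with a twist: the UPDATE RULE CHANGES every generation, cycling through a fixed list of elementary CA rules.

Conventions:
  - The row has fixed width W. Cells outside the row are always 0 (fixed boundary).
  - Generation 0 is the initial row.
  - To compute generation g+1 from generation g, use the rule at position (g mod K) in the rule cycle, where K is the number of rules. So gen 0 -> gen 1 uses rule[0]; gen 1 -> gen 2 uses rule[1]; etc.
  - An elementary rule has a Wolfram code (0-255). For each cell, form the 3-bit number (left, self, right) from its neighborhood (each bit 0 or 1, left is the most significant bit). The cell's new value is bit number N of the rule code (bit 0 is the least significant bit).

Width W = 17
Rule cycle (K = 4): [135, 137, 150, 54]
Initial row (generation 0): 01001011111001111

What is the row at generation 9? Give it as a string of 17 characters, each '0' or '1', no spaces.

Answer: 10110101110001110

Derivation:
Gen 0: 01001011111001111
Gen 1 (rule 135): 11011001110010110
Gen 2 (rule 137): 10010001100000100
Gen 3 (rule 150): 11111010010001110
Gen 4 (rule 54): 00000111111010001
Gen 5 (rule 135): 11111011110010111
Gen 6 (rule 137): 11110011100000110
Gen 7 (rule 150): 01101101010001001
Gen 8 (rule 54): 10010011111011111
Gen 9 (rule 135): 10110101110001110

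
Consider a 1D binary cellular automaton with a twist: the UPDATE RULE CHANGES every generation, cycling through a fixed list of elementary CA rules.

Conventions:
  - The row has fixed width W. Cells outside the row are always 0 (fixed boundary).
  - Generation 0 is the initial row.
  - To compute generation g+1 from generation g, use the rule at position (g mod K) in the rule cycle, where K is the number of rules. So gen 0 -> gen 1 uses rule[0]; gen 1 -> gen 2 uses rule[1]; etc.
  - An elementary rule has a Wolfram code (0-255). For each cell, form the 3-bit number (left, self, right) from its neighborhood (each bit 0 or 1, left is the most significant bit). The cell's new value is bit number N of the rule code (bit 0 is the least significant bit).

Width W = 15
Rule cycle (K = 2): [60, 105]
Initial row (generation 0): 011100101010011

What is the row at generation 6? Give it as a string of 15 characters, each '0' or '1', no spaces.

Answer: 001001111111110

Derivation:
Gen 0: 011100101010011
Gen 1 (rule 60): 010010111111010
Gen 2 (rule 105): 000001100001100
Gen 3 (rule 60): 000001010001010
Gen 4 (rule 105): 111100100100100
Gen 5 (rule 60): 100010110110110
Gen 6 (rule 105): 001001111111110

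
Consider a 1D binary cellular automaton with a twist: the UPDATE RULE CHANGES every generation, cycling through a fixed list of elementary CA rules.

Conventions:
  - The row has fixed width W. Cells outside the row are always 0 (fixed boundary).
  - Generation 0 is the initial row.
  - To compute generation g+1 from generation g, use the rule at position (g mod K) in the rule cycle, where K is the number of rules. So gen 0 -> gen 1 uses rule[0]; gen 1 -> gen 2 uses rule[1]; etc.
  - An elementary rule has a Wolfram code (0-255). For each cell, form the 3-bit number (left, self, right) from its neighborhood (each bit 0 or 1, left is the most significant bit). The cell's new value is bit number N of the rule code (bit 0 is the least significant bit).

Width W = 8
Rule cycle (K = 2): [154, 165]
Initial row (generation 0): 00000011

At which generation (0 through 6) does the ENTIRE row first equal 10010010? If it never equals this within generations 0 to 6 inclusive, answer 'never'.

Answer: 5

Derivation:
Gen 0: 00000011
Gen 1 (rule 154): 00000110
Gen 2 (rule 165): 11110000
Gen 3 (rule 154): 11101000
Gen 4 (rule 165): 01011011
Gen 5 (rule 154): 10010010
Gen 6 (rule 165): 10010010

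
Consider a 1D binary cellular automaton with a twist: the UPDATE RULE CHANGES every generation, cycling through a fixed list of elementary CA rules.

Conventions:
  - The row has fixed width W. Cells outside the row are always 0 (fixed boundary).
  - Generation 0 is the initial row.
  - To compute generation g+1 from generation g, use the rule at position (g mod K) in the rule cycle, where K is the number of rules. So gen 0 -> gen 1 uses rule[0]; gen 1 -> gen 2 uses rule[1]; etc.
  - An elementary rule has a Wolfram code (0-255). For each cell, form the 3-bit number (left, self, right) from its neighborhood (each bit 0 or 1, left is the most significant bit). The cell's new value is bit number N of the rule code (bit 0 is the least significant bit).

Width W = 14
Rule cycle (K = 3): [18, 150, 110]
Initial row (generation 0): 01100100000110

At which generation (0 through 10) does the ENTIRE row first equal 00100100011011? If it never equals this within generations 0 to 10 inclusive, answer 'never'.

Answer: 5

Derivation:
Gen 0: 01100100000110
Gen 1 (rule 18): 10011010001001
Gen 2 (rule 150): 11100011011111
Gen 3 (rule 110): 10100111110001
Gen 4 (rule 18): 00011000001010
Gen 5 (rule 150): 00100100011011
Gen 6 (rule 110): 01101100111111
Gen 7 (rule 18): 10000011000000
Gen 8 (rule 150): 11000100100000
Gen 9 (rule 110): 11001101100000
Gen 10 (rule 18): 00110000010000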